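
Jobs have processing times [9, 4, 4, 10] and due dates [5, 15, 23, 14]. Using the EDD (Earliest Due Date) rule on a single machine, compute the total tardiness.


Sort by due date (EDD order): [(9, 5), (10, 14), (4, 15), (4, 23)]
Compute completion times and tardiness:
  Job 1: p=9, d=5, C=9, tardiness=max(0,9-5)=4
  Job 2: p=10, d=14, C=19, tardiness=max(0,19-14)=5
  Job 3: p=4, d=15, C=23, tardiness=max(0,23-15)=8
  Job 4: p=4, d=23, C=27, tardiness=max(0,27-23)=4
Total tardiness = 21

21


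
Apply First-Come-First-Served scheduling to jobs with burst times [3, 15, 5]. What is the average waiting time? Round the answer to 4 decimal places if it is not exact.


FCFS order (as given): [3, 15, 5]
Waiting times:
  Job 1: wait = 0
  Job 2: wait = 3
  Job 3: wait = 18
Sum of waiting times = 21
Average waiting time = 21/3 = 7.0

7.0


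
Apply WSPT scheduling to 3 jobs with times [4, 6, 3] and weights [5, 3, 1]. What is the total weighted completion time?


Compute p/w ratios and sort ascending (WSPT): [(4, 5), (6, 3), (3, 1)]
Compute weighted completion times:
  Job (p=4,w=5): C=4, w*C=5*4=20
  Job (p=6,w=3): C=10, w*C=3*10=30
  Job (p=3,w=1): C=13, w*C=1*13=13
Total weighted completion time = 63

63


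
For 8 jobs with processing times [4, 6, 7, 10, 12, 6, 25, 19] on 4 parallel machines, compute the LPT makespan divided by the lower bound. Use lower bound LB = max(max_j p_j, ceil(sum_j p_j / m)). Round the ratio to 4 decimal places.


LPT order: [25, 19, 12, 10, 7, 6, 6, 4]
Machine loads after assignment: [25, 19, 22, 23]
LPT makespan = 25
Lower bound = max(max_job, ceil(total/4)) = max(25, 23) = 25
Ratio = 25 / 25 = 1.0

1.0


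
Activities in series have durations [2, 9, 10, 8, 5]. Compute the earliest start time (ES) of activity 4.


Activity 4 starts after activities 1 through 3 complete.
Predecessor durations: [2, 9, 10]
ES = 2 + 9 + 10 = 21

21


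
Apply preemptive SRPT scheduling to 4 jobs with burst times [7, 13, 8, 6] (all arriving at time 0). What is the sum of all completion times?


Since all jobs arrive at t=0, SRPT equals SPT ordering.
SPT order: [6, 7, 8, 13]
Completion times:
  Job 1: p=6, C=6
  Job 2: p=7, C=13
  Job 3: p=8, C=21
  Job 4: p=13, C=34
Total completion time = 6 + 13 + 21 + 34 = 74

74


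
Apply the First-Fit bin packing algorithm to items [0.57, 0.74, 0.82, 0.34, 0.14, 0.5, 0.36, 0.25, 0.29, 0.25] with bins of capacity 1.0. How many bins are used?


Place items sequentially using First-Fit:
  Item 0.57 -> new Bin 1
  Item 0.74 -> new Bin 2
  Item 0.82 -> new Bin 3
  Item 0.34 -> Bin 1 (now 0.91)
  Item 0.14 -> Bin 2 (now 0.88)
  Item 0.5 -> new Bin 4
  Item 0.36 -> Bin 4 (now 0.86)
  Item 0.25 -> new Bin 5
  Item 0.29 -> Bin 5 (now 0.54)
  Item 0.25 -> Bin 5 (now 0.79)
Total bins used = 5

5


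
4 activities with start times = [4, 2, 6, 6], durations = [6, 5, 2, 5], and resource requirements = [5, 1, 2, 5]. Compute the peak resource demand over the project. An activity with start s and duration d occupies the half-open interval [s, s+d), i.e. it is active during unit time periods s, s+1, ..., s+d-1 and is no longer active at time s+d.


Each activity i is active on [start_i, start_i + duration_i).
Compute total resource usage per time slot:
  t=0: active resources = [], total = 0
  t=1: active resources = [], total = 0
  t=2: active resources = [1], total = 1
  t=3: active resources = [1], total = 1
  t=4: active resources = [5, 1], total = 6
  t=5: active resources = [5, 1], total = 6
  t=6: active resources = [5, 1, 2, 5], total = 13
  t=7: active resources = [5, 2, 5], total = 12
  t=8: active resources = [5, 5], total = 10
  t=9: active resources = [5, 5], total = 10
  t=10: active resources = [5], total = 5
Peak resource demand = 13

13


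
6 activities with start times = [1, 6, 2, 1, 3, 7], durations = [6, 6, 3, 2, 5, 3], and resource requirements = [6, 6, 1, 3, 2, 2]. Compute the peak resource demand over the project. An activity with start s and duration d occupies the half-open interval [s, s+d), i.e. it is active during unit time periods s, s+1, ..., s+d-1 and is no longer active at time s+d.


Each activity i is active on [start_i, start_i + duration_i).
Compute total resource usage per time slot:
  t=0: active resources = [], total = 0
  t=1: active resources = [6, 3], total = 9
  t=2: active resources = [6, 1, 3], total = 10
  t=3: active resources = [6, 1, 2], total = 9
  t=4: active resources = [6, 1, 2], total = 9
  t=5: active resources = [6, 2], total = 8
  t=6: active resources = [6, 6, 2], total = 14
  t=7: active resources = [6, 2, 2], total = 10
  t=8: active resources = [6, 2], total = 8
  t=9: active resources = [6, 2], total = 8
  t=10: active resources = [6], total = 6
  t=11: active resources = [6], total = 6
Peak resource demand = 14

14


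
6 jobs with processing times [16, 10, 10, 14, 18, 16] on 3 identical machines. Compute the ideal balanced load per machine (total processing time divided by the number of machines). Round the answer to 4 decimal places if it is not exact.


Total processing time = 16 + 10 + 10 + 14 + 18 + 16 = 84
Number of machines = 3
Ideal balanced load = 84 / 3 = 28.0

28.0


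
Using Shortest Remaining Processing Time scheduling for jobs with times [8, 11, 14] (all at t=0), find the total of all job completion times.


Since all jobs arrive at t=0, SRPT equals SPT ordering.
SPT order: [8, 11, 14]
Completion times:
  Job 1: p=8, C=8
  Job 2: p=11, C=19
  Job 3: p=14, C=33
Total completion time = 8 + 19 + 33 = 60

60


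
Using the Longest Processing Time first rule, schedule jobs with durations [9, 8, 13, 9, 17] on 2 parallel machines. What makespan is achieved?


Sort jobs in decreasing order (LPT): [17, 13, 9, 9, 8]
Assign each job to the least loaded machine:
  Machine 1: jobs [17, 9], load = 26
  Machine 2: jobs [13, 9, 8], load = 30
Makespan = max load = 30

30


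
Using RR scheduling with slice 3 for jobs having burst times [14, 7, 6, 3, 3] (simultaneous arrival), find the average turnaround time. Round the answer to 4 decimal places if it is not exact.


Time quantum = 3
Execution trace:
  J1 runs 3 units, time = 3
  J2 runs 3 units, time = 6
  J3 runs 3 units, time = 9
  J4 runs 3 units, time = 12
  J5 runs 3 units, time = 15
  J1 runs 3 units, time = 18
  J2 runs 3 units, time = 21
  J3 runs 3 units, time = 24
  J1 runs 3 units, time = 27
  J2 runs 1 units, time = 28
  J1 runs 3 units, time = 31
  J1 runs 2 units, time = 33
Finish times: [33, 28, 24, 12, 15]
Average turnaround = 112/5 = 22.4

22.4


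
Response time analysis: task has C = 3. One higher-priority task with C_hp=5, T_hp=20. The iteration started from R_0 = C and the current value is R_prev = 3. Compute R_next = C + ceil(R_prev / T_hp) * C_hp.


R_next = C + ceil(R_prev / T_hp) * C_hp
ceil(3 / 20) = ceil(0.15) = 1
Interference = 1 * 5 = 5
R_next = 3 + 5 = 8

8


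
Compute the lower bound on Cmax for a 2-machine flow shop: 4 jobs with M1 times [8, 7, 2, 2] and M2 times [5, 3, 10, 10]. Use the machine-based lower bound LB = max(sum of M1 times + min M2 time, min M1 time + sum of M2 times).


LB1 = sum(M1 times) + min(M2 times) = 19 + 3 = 22
LB2 = min(M1 times) + sum(M2 times) = 2 + 28 = 30
Lower bound = max(LB1, LB2) = max(22, 30) = 30

30


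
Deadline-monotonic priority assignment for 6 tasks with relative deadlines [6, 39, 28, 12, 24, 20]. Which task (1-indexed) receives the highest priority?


Sort tasks by relative deadline (ascending):
  Task 1: deadline = 6
  Task 4: deadline = 12
  Task 6: deadline = 20
  Task 5: deadline = 24
  Task 3: deadline = 28
  Task 2: deadline = 39
Priority order (highest first): [1, 4, 6, 5, 3, 2]
Highest priority task = 1

1


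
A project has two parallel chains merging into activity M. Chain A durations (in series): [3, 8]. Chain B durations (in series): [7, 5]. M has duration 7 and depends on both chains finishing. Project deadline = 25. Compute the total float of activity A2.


Forward pass: ES(A2) = sum of predecessors on chain A = 3
EF = ES + duration = 3 + 8 = 11
Backward pass: LF(M) = deadline = 25; LS(M) = 25 - 7 = 18
LF(A2) = LS(M) - sum(successors on chain A) = 18 - 0 = 18
LS = LF - duration = 18 - 8 = 10
Total float = LS - ES = 10 - 3 = 7

7


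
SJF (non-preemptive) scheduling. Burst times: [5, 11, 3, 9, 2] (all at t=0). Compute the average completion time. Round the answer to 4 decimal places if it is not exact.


SJF order (ascending): [2, 3, 5, 9, 11]
Completion times:
  Job 1: burst=2, C=2
  Job 2: burst=3, C=5
  Job 3: burst=5, C=10
  Job 4: burst=9, C=19
  Job 5: burst=11, C=30
Average completion = 66/5 = 13.2

13.2


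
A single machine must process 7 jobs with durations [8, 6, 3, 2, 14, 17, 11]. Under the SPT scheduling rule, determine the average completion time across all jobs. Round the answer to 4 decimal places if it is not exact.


Sort jobs by processing time (SPT order): [2, 3, 6, 8, 11, 14, 17]
Compute completion times sequentially:
  Job 1: processing = 2, completes at 2
  Job 2: processing = 3, completes at 5
  Job 3: processing = 6, completes at 11
  Job 4: processing = 8, completes at 19
  Job 5: processing = 11, completes at 30
  Job 6: processing = 14, completes at 44
  Job 7: processing = 17, completes at 61
Sum of completion times = 172
Average completion time = 172/7 = 24.5714

24.5714


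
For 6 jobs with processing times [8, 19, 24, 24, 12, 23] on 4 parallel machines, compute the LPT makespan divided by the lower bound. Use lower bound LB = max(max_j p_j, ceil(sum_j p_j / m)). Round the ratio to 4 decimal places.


LPT order: [24, 24, 23, 19, 12, 8]
Machine loads after assignment: [24, 24, 31, 31]
LPT makespan = 31
Lower bound = max(max_job, ceil(total/4)) = max(24, 28) = 28
Ratio = 31 / 28 = 1.1071

1.1071


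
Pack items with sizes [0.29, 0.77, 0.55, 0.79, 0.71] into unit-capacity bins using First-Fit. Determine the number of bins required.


Place items sequentially using First-Fit:
  Item 0.29 -> new Bin 1
  Item 0.77 -> new Bin 2
  Item 0.55 -> Bin 1 (now 0.84)
  Item 0.79 -> new Bin 3
  Item 0.71 -> new Bin 4
Total bins used = 4

4


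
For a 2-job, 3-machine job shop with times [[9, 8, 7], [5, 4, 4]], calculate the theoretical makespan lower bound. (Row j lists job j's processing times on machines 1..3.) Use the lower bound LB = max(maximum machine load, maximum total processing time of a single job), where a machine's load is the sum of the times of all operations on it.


Machine loads:
  Machine 1: 9 + 5 = 14
  Machine 2: 8 + 4 = 12
  Machine 3: 7 + 4 = 11
Max machine load = 14
Job totals:
  Job 1: 24
  Job 2: 13
Max job total = 24
Lower bound = max(14, 24) = 24

24


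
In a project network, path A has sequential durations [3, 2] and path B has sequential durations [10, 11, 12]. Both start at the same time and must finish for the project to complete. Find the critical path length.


Path A total = 3 + 2 = 5
Path B total = 10 + 11 + 12 = 33
Critical path = longest path = max(5, 33) = 33

33


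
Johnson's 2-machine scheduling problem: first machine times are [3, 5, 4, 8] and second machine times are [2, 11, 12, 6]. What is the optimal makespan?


Apply Johnson's rule:
  Group 1 (a <= b): [(3, 4, 12), (2, 5, 11)]
  Group 2 (a > b): [(4, 8, 6), (1, 3, 2)]
Optimal job order: [3, 2, 4, 1]
Schedule:
  Job 3: M1 done at 4, M2 done at 16
  Job 2: M1 done at 9, M2 done at 27
  Job 4: M1 done at 17, M2 done at 33
  Job 1: M1 done at 20, M2 done at 35
Makespan = 35

35


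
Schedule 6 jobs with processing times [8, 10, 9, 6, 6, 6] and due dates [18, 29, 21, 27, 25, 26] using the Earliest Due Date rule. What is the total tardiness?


Sort by due date (EDD order): [(8, 18), (9, 21), (6, 25), (6, 26), (6, 27), (10, 29)]
Compute completion times and tardiness:
  Job 1: p=8, d=18, C=8, tardiness=max(0,8-18)=0
  Job 2: p=9, d=21, C=17, tardiness=max(0,17-21)=0
  Job 3: p=6, d=25, C=23, tardiness=max(0,23-25)=0
  Job 4: p=6, d=26, C=29, tardiness=max(0,29-26)=3
  Job 5: p=6, d=27, C=35, tardiness=max(0,35-27)=8
  Job 6: p=10, d=29, C=45, tardiness=max(0,45-29)=16
Total tardiness = 27

27


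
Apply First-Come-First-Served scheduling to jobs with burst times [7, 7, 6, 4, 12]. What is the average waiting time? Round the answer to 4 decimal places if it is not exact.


FCFS order (as given): [7, 7, 6, 4, 12]
Waiting times:
  Job 1: wait = 0
  Job 2: wait = 7
  Job 3: wait = 14
  Job 4: wait = 20
  Job 5: wait = 24
Sum of waiting times = 65
Average waiting time = 65/5 = 13.0

13.0


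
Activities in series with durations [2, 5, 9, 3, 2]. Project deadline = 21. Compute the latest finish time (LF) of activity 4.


LF(activity 4) = deadline - sum of successor durations
Successors: activities 5 through 5 with durations [2]
Sum of successor durations = 2
LF = 21 - 2 = 19

19


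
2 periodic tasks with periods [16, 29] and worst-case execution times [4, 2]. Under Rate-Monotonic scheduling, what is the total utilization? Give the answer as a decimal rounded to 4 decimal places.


Compute individual utilizations (exact fractions):
  Task 1: C/T = 4/16 = 1/4 (approx. 0.25)
  Task 2: C/T = 2/29 (approx. 0.069)
Total utilization U = 1/4 + 2/29 = 37/116
Rounded to 4 decimal places: U = 0.3190
RM (Liu & Layland) bound for 2 tasks = 0.828427; compare with U = 37/116 (approx. 0.318966)
U <= bound, so schedulable by RM sufficient condition.

0.3190


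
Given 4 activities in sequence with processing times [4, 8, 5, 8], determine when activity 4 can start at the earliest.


Activity 4 starts after activities 1 through 3 complete.
Predecessor durations: [4, 8, 5]
ES = 4 + 8 + 5 = 17

17


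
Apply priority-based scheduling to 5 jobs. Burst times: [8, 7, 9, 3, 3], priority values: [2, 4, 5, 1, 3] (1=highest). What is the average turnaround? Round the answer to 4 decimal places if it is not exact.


Sort by priority (ascending = highest first):
Order: [(1, 3), (2, 8), (3, 3), (4, 7), (5, 9)]
Completion times:
  Priority 1, burst=3, C=3
  Priority 2, burst=8, C=11
  Priority 3, burst=3, C=14
  Priority 4, burst=7, C=21
  Priority 5, burst=9, C=30
Average turnaround = 79/5 = 15.8

15.8


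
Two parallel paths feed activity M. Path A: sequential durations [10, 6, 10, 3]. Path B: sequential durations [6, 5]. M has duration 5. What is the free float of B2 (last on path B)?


ES(B2) = sum of predecessors on chain B = 6
EF(B2) = ES + duration = 6 + 5 = 11
Successor of B2 is M. ES(M) = max(sum(A), sum(B)) = max(29, 11) = 29
Free float = ES(successor) - EF(current) = 29 - 11 = 18

18


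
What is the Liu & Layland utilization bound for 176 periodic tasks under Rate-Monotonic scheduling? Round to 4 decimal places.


Compute 2^(1/176) = 1.0039461017
Subtract 1: 1.0039461017 - 1 = 0.0039461017
Multiply by n: 176 * 0.0039461017 = 0.6945138992
Round to 4 dp: 0.6945

0.6945


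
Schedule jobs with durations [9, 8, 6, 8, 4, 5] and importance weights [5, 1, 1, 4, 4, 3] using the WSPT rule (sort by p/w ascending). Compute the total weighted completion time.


Compute p/w ratios and sort ascending (WSPT): [(4, 4), (5, 3), (9, 5), (8, 4), (6, 1), (8, 1)]
Compute weighted completion times:
  Job (p=4,w=4): C=4, w*C=4*4=16
  Job (p=5,w=3): C=9, w*C=3*9=27
  Job (p=9,w=5): C=18, w*C=5*18=90
  Job (p=8,w=4): C=26, w*C=4*26=104
  Job (p=6,w=1): C=32, w*C=1*32=32
  Job (p=8,w=1): C=40, w*C=1*40=40
Total weighted completion time = 309

309


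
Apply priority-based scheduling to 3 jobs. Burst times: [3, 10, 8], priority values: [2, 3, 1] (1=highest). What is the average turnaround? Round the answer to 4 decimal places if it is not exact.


Sort by priority (ascending = highest first):
Order: [(1, 8), (2, 3), (3, 10)]
Completion times:
  Priority 1, burst=8, C=8
  Priority 2, burst=3, C=11
  Priority 3, burst=10, C=21
Average turnaround = 40/3 = 13.3333

13.3333


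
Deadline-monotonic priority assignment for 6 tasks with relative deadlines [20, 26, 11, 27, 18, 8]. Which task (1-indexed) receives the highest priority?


Sort tasks by relative deadline (ascending):
  Task 6: deadline = 8
  Task 3: deadline = 11
  Task 5: deadline = 18
  Task 1: deadline = 20
  Task 2: deadline = 26
  Task 4: deadline = 27
Priority order (highest first): [6, 3, 5, 1, 2, 4]
Highest priority task = 6

6


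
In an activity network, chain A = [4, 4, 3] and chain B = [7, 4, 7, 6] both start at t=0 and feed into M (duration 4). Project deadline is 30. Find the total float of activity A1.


Forward pass: ES(A1) = sum of predecessors on chain A = 0
EF = ES + duration = 0 + 4 = 4
Backward pass: LF(M) = deadline = 30; LS(M) = 30 - 4 = 26
LF(A1) = LS(M) - sum(successors on chain A) = 26 - 7 = 19
LS = LF - duration = 19 - 4 = 15
Total float = LS - ES = 15 - 0 = 15

15


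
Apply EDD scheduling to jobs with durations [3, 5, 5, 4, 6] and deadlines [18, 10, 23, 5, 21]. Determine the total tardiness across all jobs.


Sort by due date (EDD order): [(4, 5), (5, 10), (3, 18), (6, 21), (5, 23)]
Compute completion times and tardiness:
  Job 1: p=4, d=5, C=4, tardiness=max(0,4-5)=0
  Job 2: p=5, d=10, C=9, tardiness=max(0,9-10)=0
  Job 3: p=3, d=18, C=12, tardiness=max(0,12-18)=0
  Job 4: p=6, d=21, C=18, tardiness=max(0,18-21)=0
  Job 5: p=5, d=23, C=23, tardiness=max(0,23-23)=0
Total tardiness = 0

0


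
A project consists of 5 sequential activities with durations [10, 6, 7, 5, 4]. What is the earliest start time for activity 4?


Activity 4 starts after activities 1 through 3 complete.
Predecessor durations: [10, 6, 7]
ES = 10 + 6 + 7 = 23

23


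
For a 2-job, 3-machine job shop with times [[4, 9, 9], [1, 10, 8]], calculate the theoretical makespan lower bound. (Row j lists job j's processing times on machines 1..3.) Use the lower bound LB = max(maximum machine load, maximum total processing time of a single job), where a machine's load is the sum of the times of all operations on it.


Machine loads:
  Machine 1: 4 + 1 = 5
  Machine 2: 9 + 10 = 19
  Machine 3: 9 + 8 = 17
Max machine load = 19
Job totals:
  Job 1: 22
  Job 2: 19
Max job total = 22
Lower bound = max(19, 22) = 22

22


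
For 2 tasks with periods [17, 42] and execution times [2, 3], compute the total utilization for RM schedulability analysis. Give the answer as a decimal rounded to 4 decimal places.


Compute individual utilizations (exact fractions):
  Task 1: C/T = 2/17 (approx. 0.1176)
  Task 2: C/T = 3/42 = 1/14 (approx. 0.0714)
Total utilization U = 2/17 + 1/14 = 45/238
Rounded to 4 decimal places: U = 0.1891
RM (Liu & Layland) bound for 2 tasks = 0.828427; compare with U = 45/238 (approx. 0.189076)
U <= bound, so schedulable by RM sufficient condition.

0.1891


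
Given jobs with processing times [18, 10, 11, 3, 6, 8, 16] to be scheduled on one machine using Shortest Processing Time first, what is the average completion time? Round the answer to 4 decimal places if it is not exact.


Sort jobs by processing time (SPT order): [3, 6, 8, 10, 11, 16, 18]
Compute completion times sequentially:
  Job 1: processing = 3, completes at 3
  Job 2: processing = 6, completes at 9
  Job 3: processing = 8, completes at 17
  Job 4: processing = 10, completes at 27
  Job 5: processing = 11, completes at 38
  Job 6: processing = 16, completes at 54
  Job 7: processing = 18, completes at 72
Sum of completion times = 220
Average completion time = 220/7 = 31.4286

31.4286


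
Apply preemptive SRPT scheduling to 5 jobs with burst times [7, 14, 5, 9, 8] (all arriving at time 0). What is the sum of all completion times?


Since all jobs arrive at t=0, SRPT equals SPT ordering.
SPT order: [5, 7, 8, 9, 14]
Completion times:
  Job 1: p=5, C=5
  Job 2: p=7, C=12
  Job 3: p=8, C=20
  Job 4: p=9, C=29
  Job 5: p=14, C=43
Total completion time = 5 + 12 + 20 + 29 + 43 = 109

109


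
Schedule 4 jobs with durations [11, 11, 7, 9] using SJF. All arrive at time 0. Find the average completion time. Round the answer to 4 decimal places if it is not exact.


SJF order (ascending): [7, 9, 11, 11]
Completion times:
  Job 1: burst=7, C=7
  Job 2: burst=9, C=16
  Job 3: burst=11, C=27
  Job 4: burst=11, C=38
Average completion = 88/4 = 22.0

22.0


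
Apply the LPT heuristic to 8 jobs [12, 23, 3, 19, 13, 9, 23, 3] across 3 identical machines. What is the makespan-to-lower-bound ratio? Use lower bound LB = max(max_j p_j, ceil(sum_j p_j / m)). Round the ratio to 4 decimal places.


LPT order: [23, 23, 19, 13, 12, 9, 3, 3]
Machine loads after assignment: [35, 35, 35]
LPT makespan = 35
Lower bound = max(max_job, ceil(total/3)) = max(23, 35) = 35
Ratio = 35 / 35 = 1.0

1.0


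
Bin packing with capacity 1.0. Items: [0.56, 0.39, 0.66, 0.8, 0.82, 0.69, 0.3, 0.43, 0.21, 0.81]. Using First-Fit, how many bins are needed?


Place items sequentially using First-Fit:
  Item 0.56 -> new Bin 1
  Item 0.39 -> Bin 1 (now 0.95)
  Item 0.66 -> new Bin 2
  Item 0.8 -> new Bin 3
  Item 0.82 -> new Bin 4
  Item 0.69 -> new Bin 5
  Item 0.3 -> Bin 2 (now 0.96)
  Item 0.43 -> new Bin 6
  Item 0.21 -> Bin 5 (now 0.9)
  Item 0.81 -> new Bin 7
Total bins used = 7

7


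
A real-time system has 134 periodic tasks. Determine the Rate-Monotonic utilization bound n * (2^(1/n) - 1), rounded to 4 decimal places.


Compute 2^(1/134) = 1.0051861419
Subtract 1: 1.0051861419 - 1 = 0.0051861419
Multiply by n: 134 * 0.0051861419 = 0.6949430146
Round to 4 dp: 0.6949

0.6949


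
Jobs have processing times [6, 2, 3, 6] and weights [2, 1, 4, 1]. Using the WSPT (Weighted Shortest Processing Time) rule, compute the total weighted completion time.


Compute p/w ratios and sort ascending (WSPT): [(3, 4), (2, 1), (6, 2), (6, 1)]
Compute weighted completion times:
  Job (p=3,w=4): C=3, w*C=4*3=12
  Job (p=2,w=1): C=5, w*C=1*5=5
  Job (p=6,w=2): C=11, w*C=2*11=22
  Job (p=6,w=1): C=17, w*C=1*17=17
Total weighted completion time = 56

56


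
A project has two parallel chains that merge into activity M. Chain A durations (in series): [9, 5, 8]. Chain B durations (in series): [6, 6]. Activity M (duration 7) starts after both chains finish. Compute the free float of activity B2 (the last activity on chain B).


ES(B2) = sum of predecessors on chain B = 6
EF(B2) = ES + duration = 6 + 6 = 12
Successor of B2 is M. ES(M) = max(sum(A), sum(B)) = max(22, 12) = 22
Free float = ES(successor) - EF(current) = 22 - 12 = 10

10


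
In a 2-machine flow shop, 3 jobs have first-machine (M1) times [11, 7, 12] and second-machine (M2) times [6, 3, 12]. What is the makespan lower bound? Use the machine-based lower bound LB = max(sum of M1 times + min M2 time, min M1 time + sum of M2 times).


LB1 = sum(M1 times) + min(M2 times) = 30 + 3 = 33
LB2 = min(M1 times) + sum(M2 times) = 7 + 21 = 28
Lower bound = max(LB1, LB2) = max(33, 28) = 33

33


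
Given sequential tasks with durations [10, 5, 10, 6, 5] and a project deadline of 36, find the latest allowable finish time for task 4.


LF(activity 4) = deadline - sum of successor durations
Successors: activities 5 through 5 with durations [5]
Sum of successor durations = 5
LF = 36 - 5 = 31

31


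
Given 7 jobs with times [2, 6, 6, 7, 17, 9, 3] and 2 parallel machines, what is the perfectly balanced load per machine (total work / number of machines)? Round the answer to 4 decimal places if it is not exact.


Total processing time = 2 + 6 + 6 + 7 + 17 + 9 + 3 = 50
Number of machines = 2
Ideal balanced load = 50 / 2 = 25.0

25.0


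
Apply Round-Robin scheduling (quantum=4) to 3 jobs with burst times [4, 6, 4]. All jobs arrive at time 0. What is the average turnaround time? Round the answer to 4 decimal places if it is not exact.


Time quantum = 4
Execution trace:
  J1 runs 4 units, time = 4
  J2 runs 4 units, time = 8
  J3 runs 4 units, time = 12
  J2 runs 2 units, time = 14
Finish times: [4, 14, 12]
Average turnaround = 30/3 = 10.0

10.0


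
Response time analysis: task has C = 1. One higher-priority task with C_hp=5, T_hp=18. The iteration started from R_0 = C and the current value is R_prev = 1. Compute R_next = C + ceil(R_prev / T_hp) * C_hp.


R_next = C + ceil(R_prev / T_hp) * C_hp
ceil(1 / 18) = ceil(0.0556) = 1
Interference = 1 * 5 = 5
R_next = 1 + 5 = 6

6


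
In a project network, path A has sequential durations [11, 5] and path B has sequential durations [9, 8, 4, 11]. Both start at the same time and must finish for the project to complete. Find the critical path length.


Path A total = 11 + 5 = 16
Path B total = 9 + 8 + 4 + 11 = 32
Critical path = longest path = max(16, 32) = 32

32


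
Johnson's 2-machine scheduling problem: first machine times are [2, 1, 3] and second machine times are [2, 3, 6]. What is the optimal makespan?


Apply Johnson's rule:
  Group 1 (a <= b): [(2, 1, 3), (1, 2, 2), (3, 3, 6)]
  Group 2 (a > b): []
Optimal job order: [2, 1, 3]
Schedule:
  Job 2: M1 done at 1, M2 done at 4
  Job 1: M1 done at 3, M2 done at 6
  Job 3: M1 done at 6, M2 done at 12
Makespan = 12

12


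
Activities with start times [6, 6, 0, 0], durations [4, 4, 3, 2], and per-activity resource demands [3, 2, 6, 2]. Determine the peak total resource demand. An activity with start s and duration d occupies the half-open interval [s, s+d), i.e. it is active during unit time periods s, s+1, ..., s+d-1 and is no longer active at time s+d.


Each activity i is active on [start_i, start_i + duration_i).
Compute total resource usage per time slot:
  t=0: active resources = [6, 2], total = 8
  t=1: active resources = [6, 2], total = 8
  t=2: active resources = [6], total = 6
  t=3: active resources = [], total = 0
  t=4: active resources = [], total = 0
  t=5: active resources = [], total = 0
  t=6: active resources = [3, 2], total = 5
  t=7: active resources = [3, 2], total = 5
  t=8: active resources = [3, 2], total = 5
  t=9: active resources = [3, 2], total = 5
Peak resource demand = 8

8


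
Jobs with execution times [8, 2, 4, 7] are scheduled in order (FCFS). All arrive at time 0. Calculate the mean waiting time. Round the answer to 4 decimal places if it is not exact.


FCFS order (as given): [8, 2, 4, 7]
Waiting times:
  Job 1: wait = 0
  Job 2: wait = 8
  Job 3: wait = 10
  Job 4: wait = 14
Sum of waiting times = 32
Average waiting time = 32/4 = 8.0

8.0


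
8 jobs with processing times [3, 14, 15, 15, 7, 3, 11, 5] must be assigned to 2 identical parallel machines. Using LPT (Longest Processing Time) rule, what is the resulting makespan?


Sort jobs in decreasing order (LPT): [15, 15, 14, 11, 7, 5, 3, 3]
Assign each job to the least loaded machine:
  Machine 1: jobs [15, 14, 5, 3], load = 37
  Machine 2: jobs [15, 11, 7, 3], load = 36
Makespan = max load = 37

37


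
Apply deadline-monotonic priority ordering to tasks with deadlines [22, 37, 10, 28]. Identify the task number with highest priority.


Sort tasks by relative deadline (ascending):
  Task 3: deadline = 10
  Task 1: deadline = 22
  Task 4: deadline = 28
  Task 2: deadline = 37
Priority order (highest first): [3, 1, 4, 2]
Highest priority task = 3

3


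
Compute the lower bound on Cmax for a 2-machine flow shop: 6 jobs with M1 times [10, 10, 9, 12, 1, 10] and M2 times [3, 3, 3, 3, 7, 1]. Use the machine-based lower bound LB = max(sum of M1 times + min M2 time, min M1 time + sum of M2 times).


LB1 = sum(M1 times) + min(M2 times) = 52 + 1 = 53
LB2 = min(M1 times) + sum(M2 times) = 1 + 20 = 21
Lower bound = max(LB1, LB2) = max(53, 21) = 53

53


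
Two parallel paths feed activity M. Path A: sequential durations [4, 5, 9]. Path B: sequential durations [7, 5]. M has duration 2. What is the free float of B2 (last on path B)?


ES(B2) = sum of predecessors on chain B = 7
EF(B2) = ES + duration = 7 + 5 = 12
Successor of B2 is M. ES(M) = max(sum(A), sum(B)) = max(18, 12) = 18
Free float = ES(successor) - EF(current) = 18 - 12 = 6

6


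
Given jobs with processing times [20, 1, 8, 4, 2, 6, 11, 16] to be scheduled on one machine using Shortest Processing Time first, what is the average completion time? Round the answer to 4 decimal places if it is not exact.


Sort jobs by processing time (SPT order): [1, 2, 4, 6, 8, 11, 16, 20]
Compute completion times sequentially:
  Job 1: processing = 1, completes at 1
  Job 2: processing = 2, completes at 3
  Job 3: processing = 4, completes at 7
  Job 4: processing = 6, completes at 13
  Job 5: processing = 8, completes at 21
  Job 6: processing = 11, completes at 32
  Job 7: processing = 16, completes at 48
  Job 8: processing = 20, completes at 68
Sum of completion times = 193
Average completion time = 193/8 = 24.125

24.125


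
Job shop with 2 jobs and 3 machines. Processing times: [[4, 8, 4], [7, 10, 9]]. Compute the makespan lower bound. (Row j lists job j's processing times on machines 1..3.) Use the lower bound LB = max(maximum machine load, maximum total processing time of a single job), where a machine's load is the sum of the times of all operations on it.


Machine loads:
  Machine 1: 4 + 7 = 11
  Machine 2: 8 + 10 = 18
  Machine 3: 4 + 9 = 13
Max machine load = 18
Job totals:
  Job 1: 16
  Job 2: 26
Max job total = 26
Lower bound = max(18, 26) = 26

26


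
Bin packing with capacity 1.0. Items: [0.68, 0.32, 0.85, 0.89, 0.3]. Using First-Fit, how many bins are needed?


Place items sequentially using First-Fit:
  Item 0.68 -> new Bin 1
  Item 0.32 -> Bin 1 (now 1.0)
  Item 0.85 -> new Bin 2
  Item 0.89 -> new Bin 3
  Item 0.3 -> new Bin 4
Total bins used = 4

4


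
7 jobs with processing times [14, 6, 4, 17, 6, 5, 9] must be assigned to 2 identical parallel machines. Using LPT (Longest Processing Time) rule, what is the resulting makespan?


Sort jobs in decreasing order (LPT): [17, 14, 9, 6, 6, 5, 4]
Assign each job to the least loaded machine:
  Machine 1: jobs [17, 6, 6], load = 29
  Machine 2: jobs [14, 9, 5, 4], load = 32
Makespan = max load = 32

32


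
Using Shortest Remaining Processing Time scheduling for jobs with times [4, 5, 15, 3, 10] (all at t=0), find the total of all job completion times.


Since all jobs arrive at t=0, SRPT equals SPT ordering.
SPT order: [3, 4, 5, 10, 15]
Completion times:
  Job 1: p=3, C=3
  Job 2: p=4, C=7
  Job 3: p=5, C=12
  Job 4: p=10, C=22
  Job 5: p=15, C=37
Total completion time = 3 + 7 + 12 + 22 + 37 = 81

81


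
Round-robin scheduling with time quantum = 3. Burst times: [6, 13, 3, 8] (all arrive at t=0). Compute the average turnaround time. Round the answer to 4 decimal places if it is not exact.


Time quantum = 3
Execution trace:
  J1 runs 3 units, time = 3
  J2 runs 3 units, time = 6
  J3 runs 3 units, time = 9
  J4 runs 3 units, time = 12
  J1 runs 3 units, time = 15
  J2 runs 3 units, time = 18
  J4 runs 3 units, time = 21
  J2 runs 3 units, time = 24
  J4 runs 2 units, time = 26
  J2 runs 3 units, time = 29
  J2 runs 1 units, time = 30
Finish times: [15, 30, 9, 26]
Average turnaround = 80/4 = 20.0

20.0


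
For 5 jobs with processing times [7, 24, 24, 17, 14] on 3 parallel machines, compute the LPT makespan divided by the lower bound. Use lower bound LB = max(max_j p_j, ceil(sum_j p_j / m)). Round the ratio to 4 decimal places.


LPT order: [24, 24, 17, 14, 7]
Machine loads after assignment: [31, 24, 31]
LPT makespan = 31
Lower bound = max(max_job, ceil(total/3)) = max(24, 29) = 29
Ratio = 31 / 29 = 1.069

1.069


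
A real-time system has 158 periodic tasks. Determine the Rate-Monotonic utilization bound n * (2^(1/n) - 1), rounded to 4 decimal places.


Compute 2^(1/158) = 1.0043966445
Subtract 1: 1.0043966445 - 1 = 0.0043966445
Multiply by n: 158 * 0.0043966445 = 0.6946698310
Round to 4 dp: 0.6947

0.6947


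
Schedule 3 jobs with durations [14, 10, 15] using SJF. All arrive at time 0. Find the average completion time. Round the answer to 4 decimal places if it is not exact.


SJF order (ascending): [10, 14, 15]
Completion times:
  Job 1: burst=10, C=10
  Job 2: burst=14, C=24
  Job 3: burst=15, C=39
Average completion = 73/3 = 24.3333

24.3333


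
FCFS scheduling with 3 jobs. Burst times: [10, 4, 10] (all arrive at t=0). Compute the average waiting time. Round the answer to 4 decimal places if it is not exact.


FCFS order (as given): [10, 4, 10]
Waiting times:
  Job 1: wait = 0
  Job 2: wait = 10
  Job 3: wait = 14
Sum of waiting times = 24
Average waiting time = 24/3 = 8.0

8.0


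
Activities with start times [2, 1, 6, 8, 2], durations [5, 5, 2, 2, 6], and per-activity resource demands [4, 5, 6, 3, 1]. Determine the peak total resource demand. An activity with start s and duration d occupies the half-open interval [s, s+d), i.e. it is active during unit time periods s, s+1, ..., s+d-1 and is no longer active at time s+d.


Each activity i is active on [start_i, start_i + duration_i).
Compute total resource usage per time slot:
  t=0: active resources = [], total = 0
  t=1: active resources = [5], total = 5
  t=2: active resources = [4, 5, 1], total = 10
  t=3: active resources = [4, 5, 1], total = 10
  t=4: active resources = [4, 5, 1], total = 10
  t=5: active resources = [4, 5, 1], total = 10
  t=6: active resources = [4, 6, 1], total = 11
  t=7: active resources = [6, 1], total = 7
  t=8: active resources = [3], total = 3
  t=9: active resources = [3], total = 3
Peak resource demand = 11

11


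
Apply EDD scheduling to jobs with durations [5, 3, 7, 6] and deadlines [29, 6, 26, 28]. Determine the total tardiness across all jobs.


Sort by due date (EDD order): [(3, 6), (7, 26), (6, 28), (5, 29)]
Compute completion times and tardiness:
  Job 1: p=3, d=6, C=3, tardiness=max(0,3-6)=0
  Job 2: p=7, d=26, C=10, tardiness=max(0,10-26)=0
  Job 3: p=6, d=28, C=16, tardiness=max(0,16-28)=0
  Job 4: p=5, d=29, C=21, tardiness=max(0,21-29)=0
Total tardiness = 0

0


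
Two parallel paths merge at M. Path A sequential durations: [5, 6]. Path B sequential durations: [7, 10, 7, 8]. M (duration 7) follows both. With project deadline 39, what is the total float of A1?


Forward pass: ES(A1) = sum of predecessors on chain A = 0
EF = ES + duration = 0 + 5 = 5
Backward pass: LF(M) = deadline = 39; LS(M) = 39 - 7 = 32
LF(A1) = LS(M) - sum(successors on chain A) = 32 - 6 = 26
LS = LF - duration = 26 - 5 = 21
Total float = LS - ES = 21 - 0 = 21

21


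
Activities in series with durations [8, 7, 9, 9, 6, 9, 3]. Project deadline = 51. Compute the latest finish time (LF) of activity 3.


LF(activity 3) = deadline - sum of successor durations
Successors: activities 4 through 7 with durations [9, 6, 9, 3]
Sum of successor durations = 27
LF = 51 - 27 = 24

24


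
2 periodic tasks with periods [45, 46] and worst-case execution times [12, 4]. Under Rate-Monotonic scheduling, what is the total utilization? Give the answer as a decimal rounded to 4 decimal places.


Compute individual utilizations (exact fractions):
  Task 1: C/T = 12/45 = 4/15 (approx. 0.2667)
  Task 2: C/T = 4/46 = 2/23 (approx. 0.087)
Total utilization U = 4/15 + 2/23 = 122/345
Rounded to 4 decimal places: U = 0.3536
RM (Liu & Layland) bound for 2 tasks = 0.828427; compare with U = 122/345 (approx. 0.353623)
U <= bound, so schedulable by RM sufficient condition.

0.3536


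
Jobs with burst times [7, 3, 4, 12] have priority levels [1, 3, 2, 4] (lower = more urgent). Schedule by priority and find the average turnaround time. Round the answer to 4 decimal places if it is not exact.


Sort by priority (ascending = highest first):
Order: [(1, 7), (2, 4), (3, 3), (4, 12)]
Completion times:
  Priority 1, burst=7, C=7
  Priority 2, burst=4, C=11
  Priority 3, burst=3, C=14
  Priority 4, burst=12, C=26
Average turnaround = 58/4 = 14.5

14.5


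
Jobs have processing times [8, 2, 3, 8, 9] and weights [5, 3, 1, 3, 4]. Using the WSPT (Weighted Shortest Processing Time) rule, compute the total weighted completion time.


Compute p/w ratios and sort ascending (WSPT): [(2, 3), (8, 5), (9, 4), (8, 3), (3, 1)]
Compute weighted completion times:
  Job (p=2,w=3): C=2, w*C=3*2=6
  Job (p=8,w=5): C=10, w*C=5*10=50
  Job (p=9,w=4): C=19, w*C=4*19=76
  Job (p=8,w=3): C=27, w*C=3*27=81
  Job (p=3,w=1): C=30, w*C=1*30=30
Total weighted completion time = 243

243


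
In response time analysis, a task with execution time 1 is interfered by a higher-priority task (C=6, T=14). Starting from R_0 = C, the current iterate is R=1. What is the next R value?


R_next = C + ceil(R_prev / T_hp) * C_hp
ceil(1 / 14) = ceil(0.0714) = 1
Interference = 1 * 6 = 6
R_next = 1 + 6 = 7

7


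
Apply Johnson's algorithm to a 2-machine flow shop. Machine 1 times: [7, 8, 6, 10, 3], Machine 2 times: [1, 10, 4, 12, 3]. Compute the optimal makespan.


Apply Johnson's rule:
  Group 1 (a <= b): [(5, 3, 3), (2, 8, 10), (4, 10, 12)]
  Group 2 (a > b): [(3, 6, 4), (1, 7, 1)]
Optimal job order: [5, 2, 4, 3, 1]
Schedule:
  Job 5: M1 done at 3, M2 done at 6
  Job 2: M1 done at 11, M2 done at 21
  Job 4: M1 done at 21, M2 done at 33
  Job 3: M1 done at 27, M2 done at 37
  Job 1: M1 done at 34, M2 done at 38
Makespan = 38

38


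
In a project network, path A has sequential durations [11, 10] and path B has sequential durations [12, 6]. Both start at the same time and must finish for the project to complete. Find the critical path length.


Path A total = 11 + 10 = 21
Path B total = 12 + 6 = 18
Critical path = longest path = max(21, 18) = 21

21


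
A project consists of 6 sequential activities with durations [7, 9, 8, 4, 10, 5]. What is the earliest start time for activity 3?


Activity 3 starts after activities 1 through 2 complete.
Predecessor durations: [7, 9]
ES = 7 + 9 = 16

16


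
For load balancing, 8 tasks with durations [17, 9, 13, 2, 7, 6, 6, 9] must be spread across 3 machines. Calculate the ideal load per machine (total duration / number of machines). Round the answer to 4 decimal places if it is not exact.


Total processing time = 17 + 9 + 13 + 2 + 7 + 6 + 6 + 9 = 69
Number of machines = 3
Ideal balanced load = 69 / 3 = 23.0

23.0


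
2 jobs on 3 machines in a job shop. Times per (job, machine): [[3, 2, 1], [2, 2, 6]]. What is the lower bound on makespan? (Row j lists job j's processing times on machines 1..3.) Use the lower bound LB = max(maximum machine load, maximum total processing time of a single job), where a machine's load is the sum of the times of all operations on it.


Machine loads:
  Machine 1: 3 + 2 = 5
  Machine 2: 2 + 2 = 4
  Machine 3: 1 + 6 = 7
Max machine load = 7
Job totals:
  Job 1: 6
  Job 2: 10
Max job total = 10
Lower bound = max(7, 10) = 10

10


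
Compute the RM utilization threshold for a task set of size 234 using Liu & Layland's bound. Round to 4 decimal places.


Compute 2^(1/234) = 1.0029665590
Subtract 1: 1.0029665590 - 1 = 0.0029665590
Multiply by n: 234 * 0.0029665590 = 0.6941748060
Round to 4 dp: 0.6942

0.6942


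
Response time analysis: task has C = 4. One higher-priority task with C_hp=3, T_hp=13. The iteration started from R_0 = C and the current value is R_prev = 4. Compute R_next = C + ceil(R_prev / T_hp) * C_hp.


R_next = C + ceil(R_prev / T_hp) * C_hp
ceil(4 / 13) = ceil(0.3077) = 1
Interference = 1 * 3 = 3
R_next = 4 + 3 = 7

7


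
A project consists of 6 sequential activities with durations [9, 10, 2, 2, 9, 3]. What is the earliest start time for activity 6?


Activity 6 starts after activities 1 through 5 complete.
Predecessor durations: [9, 10, 2, 2, 9]
ES = 9 + 10 + 2 + 2 + 9 = 32

32


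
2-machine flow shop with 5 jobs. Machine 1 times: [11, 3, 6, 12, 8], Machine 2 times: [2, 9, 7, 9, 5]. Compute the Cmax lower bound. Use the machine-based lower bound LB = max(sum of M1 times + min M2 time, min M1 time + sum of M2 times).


LB1 = sum(M1 times) + min(M2 times) = 40 + 2 = 42
LB2 = min(M1 times) + sum(M2 times) = 3 + 32 = 35
Lower bound = max(LB1, LB2) = max(42, 35) = 42

42


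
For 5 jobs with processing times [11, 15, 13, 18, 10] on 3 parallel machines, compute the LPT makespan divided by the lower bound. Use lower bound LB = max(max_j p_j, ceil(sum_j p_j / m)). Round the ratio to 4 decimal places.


LPT order: [18, 15, 13, 11, 10]
Machine loads after assignment: [18, 25, 24]
LPT makespan = 25
Lower bound = max(max_job, ceil(total/3)) = max(18, 23) = 23
Ratio = 25 / 23 = 1.087

1.087
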